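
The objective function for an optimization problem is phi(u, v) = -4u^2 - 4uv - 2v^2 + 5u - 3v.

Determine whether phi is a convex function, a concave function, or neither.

phi is quadratic, so its Hessian is the constant matrix H = [[-8, -4], [-4, -4]].
det(H) = 16, tr(H) = -12.
det(H) > 0 and tr(H) < 0, so H is negative definite everywhere: concave.

concave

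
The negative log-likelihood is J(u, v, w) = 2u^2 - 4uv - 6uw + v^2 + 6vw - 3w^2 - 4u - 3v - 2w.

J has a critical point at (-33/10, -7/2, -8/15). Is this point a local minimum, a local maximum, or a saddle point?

The Hessian is constant: H = [[4, -4, -6], [-4, 2, 6], [-6, 6, -6]].
Leading principal minors: Δ₁ = 4, Δ₂ = -8, Δ₃ = 120.
The minors fit neither the all-positive nor the alternating-sign pattern, so H is indefinite: a saddle point.

saddle point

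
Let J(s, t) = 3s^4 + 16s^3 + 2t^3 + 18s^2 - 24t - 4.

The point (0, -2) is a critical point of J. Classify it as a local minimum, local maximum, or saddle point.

saddle point

The mixed partial ∂²J/∂s∂t is 0, so the Hessian at any point is diag(J_ss, J_tt) = diag(12(3s^2 + 8s + 3), 12t).
At (0, -2): H = diag(36, -24).
The eigenvalues have opposite signs, so H is indefinite: a saddle point.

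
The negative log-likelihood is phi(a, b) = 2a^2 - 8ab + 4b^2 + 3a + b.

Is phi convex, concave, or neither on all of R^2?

neither

phi is quadratic, so its Hessian is the constant matrix H = [[4, -8], [-8, 8]].
det(H) = -32, tr(H) = 12.
det(H) < 0, so H is indefinite: neither convex nor concave.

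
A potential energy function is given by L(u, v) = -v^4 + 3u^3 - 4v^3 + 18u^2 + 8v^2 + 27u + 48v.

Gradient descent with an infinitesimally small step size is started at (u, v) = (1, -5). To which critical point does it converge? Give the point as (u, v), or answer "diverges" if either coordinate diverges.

diverges

L is separable, so gradient descent decouples: u follows -∂L/∂u, v follows -∂L/∂v.
∂L/∂u = 9(u + 1)(u + 3); at u=1 this is 72, so u decreases.
∂L/∂v = -4(v - 2)(v + 2)(v + 3); at v=-5 this is 168, so v decreases.
The v-coordinate has no critical point in that direction and runs off to infinity.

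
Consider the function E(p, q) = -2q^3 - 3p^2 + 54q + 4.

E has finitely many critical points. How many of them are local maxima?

E separates as a function of p plus a function of q, so ∇E=0 decouples.
∂E/∂p = -6p = 0 at p ∈ {0}; ∂E/∂q = -6(q - 3)(q + 3) = 0 at q ∈ {-3, 3}.
The Hessian is diagonal: diag(E_pp, E_qq). Second derivatives: E_pp(0)=-6; E_qq(-3)=36, E_qq(3)=-36.
Local maxima occur where both diagonal entries negative: (0, 3). Count: 1.

1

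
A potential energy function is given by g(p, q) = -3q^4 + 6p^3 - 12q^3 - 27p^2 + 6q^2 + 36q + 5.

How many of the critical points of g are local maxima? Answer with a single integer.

g separates as a function of p plus a function of q, so ∇g=0 decouples.
∂g/∂p = 18p(p - 3) = 0 at p ∈ {0, 3}; ∂g/∂q = -12(q - 1)(q + 1)(q + 3) = 0 at q ∈ {-3, -1, 1}.
The Hessian is diagonal: diag(g_pp, g_qq). Second derivatives: g_pp(0)=-54, g_pp(3)=54; g_qq(-3)=-96, g_qq(-1)=48, g_qq(1)=-96.
Local maxima occur where both diagonal entries negative: (0, -3), (0, 1). Count: 2.

2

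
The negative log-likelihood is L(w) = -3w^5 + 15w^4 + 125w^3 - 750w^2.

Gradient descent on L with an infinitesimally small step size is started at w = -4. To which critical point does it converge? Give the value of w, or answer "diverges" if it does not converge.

L'(w) = -15w(w - 5)(w - 4)(w + 5), so L'(-4) = 4320.
Gradient descent moves in the -L' direction, i.e. w is decreasing.
The nearest critical point in that direction is w = -5, where L'' = 6750 > 0 (a local minimum). The iterate converges there.

-5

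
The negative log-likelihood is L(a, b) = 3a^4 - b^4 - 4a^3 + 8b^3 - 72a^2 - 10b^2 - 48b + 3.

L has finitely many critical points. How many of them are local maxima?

2

L separates as a function of a plus a function of b, so ∇L=0 decouples.
∂L/∂a = 12a(a - 4)(a + 3) = 0 at a ∈ {-3, 0, 4}; ∂L/∂b = -4(b - 4)(b - 3)(b + 1) = 0 at b ∈ {-1, 3, 4}.
The Hessian is diagonal: diag(L_aa, L_bb). Second derivatives: L_aa(-3)=252, L_aa(0)=-144, L_aa(4)=336; L_bb(-1)=-80, L_bb(3)=16, L_bb(4)=-20.
Local maxima occur where both diagonal entries negative: (0, -1), (0, 4). Count: 2.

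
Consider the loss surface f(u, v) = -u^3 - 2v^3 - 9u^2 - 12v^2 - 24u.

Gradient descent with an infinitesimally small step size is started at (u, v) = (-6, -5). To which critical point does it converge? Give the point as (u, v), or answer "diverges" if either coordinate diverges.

(-4, -4)

f is separable, so gradient descent decouples: u follows -∂f/∂u, v follows -∂f/∂v.
∂f/∂u = -3(u + 2)(u + 4); at u=-6 this is -24, so u increases.
∂f/∂v = -6v(v + 4); at v=-5 this is -30, so v increases.
u converges to its nearest critical value -4 (a local min of the u-part); v converges to -4. The iterate converges to (-4, -4).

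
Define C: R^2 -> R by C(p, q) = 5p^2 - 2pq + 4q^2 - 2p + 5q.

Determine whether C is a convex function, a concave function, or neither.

convex

C is quadratic, so its Hessian is the constant matrix H = [[10, -2], [-2, 8]].
det(H) = 76, tr(H) = 18.
det(H) > 0 and tr(H) > 0, so H is positive definite everywhere: convex.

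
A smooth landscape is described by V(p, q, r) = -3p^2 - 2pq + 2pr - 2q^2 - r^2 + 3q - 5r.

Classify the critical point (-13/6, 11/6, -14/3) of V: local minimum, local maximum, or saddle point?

The Hessian is constant: H = [[-6, -2, 2], [-2, -4, 0], [2, 0, -2]].
Leading principal minors: Δ₁ = -6, Δ₂ = 20, Δ₃ = -24.
The minors alternate sign starting negative (−, +, −), so H is negative definite: a local maximum.

local maximum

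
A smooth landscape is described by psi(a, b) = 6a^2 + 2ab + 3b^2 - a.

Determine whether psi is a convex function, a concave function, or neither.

psi is quadratic, so its Hessian is the constant matrix H = [[12, 2], [2, 6]].
det(H) = 68, tr(H) = 18.
det(H) > 0 and tr(H) > 0, so H is positive definite everywhere: convex.

convex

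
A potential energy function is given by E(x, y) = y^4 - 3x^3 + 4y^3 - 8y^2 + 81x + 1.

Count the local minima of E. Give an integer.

2

E separates as a function of x plus a function of y, so ∇E=0 decouples.
∂E/∂x = -9(x - 3)(x + 3) = 0 at x ∈ {-3, 3}; ∂E/∂y = 4y(y - 1)(y + 4) = 0 at y ∈ {-4, 0, 1}.
The Hessian is diagonal: diag(E_xx, E_yy). Second derivatives: E_xx(-3)=54, E_xx(3)=-54; E_yy(-4)=80, E_yy(0)=-16, E_yy(1)=20.
Local minima occur where both diagonal entries positive: (-3, -4), (-3, 1). Count: 2.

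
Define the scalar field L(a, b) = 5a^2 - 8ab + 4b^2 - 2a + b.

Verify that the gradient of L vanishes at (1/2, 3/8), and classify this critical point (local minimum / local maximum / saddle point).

∇L = (10a - 8b - 2, -8a + 8b + 1); substituting (1/2, 3/8) gives ∇L = (0, 0), so (1/2, 3/8) is indeed a critical point.
The Hessian of L is constant: H = [[10, -8], [-8, 8]].
det(H) = 10·8 − (-8)² = 16.
det(H) > 0 and tr(H) = 18 > 0, so H is positive definite and the point is a local minimum.

local minimum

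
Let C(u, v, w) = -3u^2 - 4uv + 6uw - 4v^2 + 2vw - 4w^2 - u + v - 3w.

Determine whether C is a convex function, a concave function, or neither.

C is quadratic, so its Hessian is the constant matrix H = [[-6, -4, 6], [-4, -8, 2], [6, 2, -8]].
Leading principal minors: -6, 32, -40.
Signs alternate −, +, − ⇒ H ≺ 0 ⇒ concave.

concave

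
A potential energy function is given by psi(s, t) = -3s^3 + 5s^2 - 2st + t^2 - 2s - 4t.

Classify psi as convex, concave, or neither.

neither

The term -3s^3 is cubic, so the Hessian is not constant.
∂²psi/∂s² = -18s + 10, which takes both signs as s varies (negative for sufficiently large s). A diagonal entry of the Hessian changing sign means the Hessian is neither positive- nor negative-semidefinite on all of R^2.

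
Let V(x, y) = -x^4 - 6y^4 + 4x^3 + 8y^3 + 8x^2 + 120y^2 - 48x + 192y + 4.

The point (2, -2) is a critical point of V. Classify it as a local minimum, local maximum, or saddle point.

The mixed partial ∂²V/∂x∂y is 0, so the Hessian at any point is diag(V_xx, V_yy) = diag(4(-3x^2 + 6x + 4), 24(-3y^2 + 2y + 10)).
At (2, -2): H = diag(16, -144).
The eigenvalues have opposite signs, so H is indefinite: a saddle point.

saddle point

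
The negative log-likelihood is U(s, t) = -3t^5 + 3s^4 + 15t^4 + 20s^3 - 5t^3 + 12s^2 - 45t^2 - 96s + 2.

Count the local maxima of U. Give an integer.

2

U separates as a function of s plus a function of t, so ∇U=0 decouples.
∂U/∂s = 12(s - 1)(s + 2)(s + 4) = 0 at s ∈ {-4, -2, 1}; ∂U/∂t = -15t(t - 3)(t - 2)(t + 1) = 0 at t ∈ {-1, 0, 2, 3}.
The Hessian is diagonal: diag(U_ss, U_tt). Second derivatives: U_ss(-4)=120, U_ss(-2)=-72, U_ss(1)=180; U_tt(-1)=180, U_tt(0)=-90, U_tt(2)=90, U_tt(3)=-180.
Local maxima occur where both diagonal entries negative: (-2, 0), (-2, 3). Count: 2.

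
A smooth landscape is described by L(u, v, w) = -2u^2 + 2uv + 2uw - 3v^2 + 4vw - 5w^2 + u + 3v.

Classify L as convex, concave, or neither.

concave

L is quadratic, so its Hessian is the constant matrix H = [[-4, 2, 2], [2, -6, 4], [2, 4, -10]].
Leading principal minors: -4, 20, -80.
Signs alternate −, +, − ⇒ H ≺ 0 ⇒ concave.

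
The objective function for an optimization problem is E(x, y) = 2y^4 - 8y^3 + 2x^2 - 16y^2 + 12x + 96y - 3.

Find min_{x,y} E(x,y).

E(x,y) separates as P(x) + Q(y) − 3, so its minimum is min P + min Q − 3.
P'(x) = 4x + 12 vanishes at x ∈ {-3}; Q'(y) = 8(y - 3)(y - 2)(y + 2) vanishes at y ∈ {-2, 2, 3}.
Local minima of P (where P''>0): P(-3)=-18. Local minima of Q: Q(-2)=-160, Q(3)=90.
So the global minimum of E is P(-3) + Q(-2) − 3 = -18 − 160 − 3 = -181, attained at (-3, -2).

-181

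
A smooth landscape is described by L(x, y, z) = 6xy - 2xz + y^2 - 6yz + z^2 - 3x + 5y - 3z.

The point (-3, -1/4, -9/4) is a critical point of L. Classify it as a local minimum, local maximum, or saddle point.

The Hessian is constant: H = [[0, 6, -2], [6, 2, -6], [-2, -6, 2]].
Leading principal minors: Δ₁ = 0, Δ₂ = -36, Δ₃ = 64.
The minors fit neither the all-positive nor the alternating-sign pattern, so H is indefinite: a saddle point.

saddle point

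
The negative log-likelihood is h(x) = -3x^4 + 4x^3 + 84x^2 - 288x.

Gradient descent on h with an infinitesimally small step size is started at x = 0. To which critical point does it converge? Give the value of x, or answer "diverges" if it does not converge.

h'(x) = -12(x - 3)(x - 2)(x + 4), so h'(0) = -288.
Gradient descent moves in the -h' direction, i.e. x is increasing.
The nearest critical point in that direction is x = 2, where h'' = 72 > 0 (a local minimum). The iterate converges there.

2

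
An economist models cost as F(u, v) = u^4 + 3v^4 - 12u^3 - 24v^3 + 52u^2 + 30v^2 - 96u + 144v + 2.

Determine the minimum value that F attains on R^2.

-149

F(u,v) separates as P(u) + Q(v) + 2, so its minimum is min P + min Q + 2.
P'(u) = 4(u - 4)(u - 3)(u - 2) vanishes at u ∈ {2, 3, 4}; Q'(v) = 12(v - 4)(v - 3)(v + 1) vanishes at v ∈ {-1, 3, 4}.
Local minima of P (where P''>0): P(2)=-64, P(4)=-64. Local minima of Q: Q(-1)=-87, Q(4)=288.
So the global minimum of F is P(2) + Q(-1) + 2 = -64 − 87 + 2 = -149, attained at (2, -1).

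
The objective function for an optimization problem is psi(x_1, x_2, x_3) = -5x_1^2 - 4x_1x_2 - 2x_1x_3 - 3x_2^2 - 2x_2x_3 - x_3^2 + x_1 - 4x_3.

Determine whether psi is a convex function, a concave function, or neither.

psi is quadratic, so its Hessian is the constant matrix H = [[-10, -4, -2], [-4, -6, -2], [-2, -2, -2]].
Leading principal minors: -10, 44, -56.
Signs alternate −, +, − ⇒ H ≺ 0 ⇒ concave.

concave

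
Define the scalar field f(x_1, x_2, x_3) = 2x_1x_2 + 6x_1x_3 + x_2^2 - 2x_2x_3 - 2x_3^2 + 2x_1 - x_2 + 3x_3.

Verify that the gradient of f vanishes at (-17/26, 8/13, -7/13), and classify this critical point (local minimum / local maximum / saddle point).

saddle point

∇f = (2x_2 + 6x_3 + 2, 2x_1 + 2x_2 - 2x_3 - 1, 6x_1 - 2x_2 - 4x_3 + 3); substituting (-17/26, 8/13, -7/13) gives ∇f = (0, 0, 0), so (-17/26, 8/13, -7/13) is indeed a critical point.
The Hessian is constant: H = [[0, 2, 6], [2, 2, -2], [6, -2, -4]].
Leading principal minors: Δ₁ = 0, Δ₂ = -4, Δ₃ = -104.
The minors fit neither the all-positive nor the alternating-sign pattern, so H is indefinite: a saddle point.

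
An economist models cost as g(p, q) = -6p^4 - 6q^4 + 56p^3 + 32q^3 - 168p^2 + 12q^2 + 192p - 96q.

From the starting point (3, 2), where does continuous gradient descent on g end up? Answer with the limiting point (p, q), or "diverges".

(2, 1)

g is separable, so gradient descent decouples: p follows -∂g/∂p, q follows -∂g/∂q.
∂g/∂p = -24(p - 4)(p - 2)(p - 1); at p=3 this is 48, so p decreases.
∂g/∂q = -24(q - 4)(q - 1)(q + 1); at q=2 this is 144, so q decreases.
p converges to its nearest critical value 2 (a local min of the p-part); q converges to 1. The iterate converges to (2, 1).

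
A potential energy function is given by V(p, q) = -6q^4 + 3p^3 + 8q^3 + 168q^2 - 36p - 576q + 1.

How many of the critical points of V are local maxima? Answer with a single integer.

2

V separates as a function of p plus a function of q, so ∇V=0 decouples.
∂V/∂p = 9(p - 2)(p + 2) = 0 at p ∈ {-2, 2}; ∂V/∂q = -24(q - 3)(q - 2)(q + 4) = 0 at q ∈ {-4, 2, 3}.
The Hessian is diagonal: diag(V_pp, V_qq). Second derivatives: V_pp(-2)=-36, V_pp(2)=36; V_qq(-4)=-1008, V_qq(2)=144, V_qq(3)=-168.
Local maxima occur where both diagonal entries negative: (-2, -4), (-2, 3). Count: 2.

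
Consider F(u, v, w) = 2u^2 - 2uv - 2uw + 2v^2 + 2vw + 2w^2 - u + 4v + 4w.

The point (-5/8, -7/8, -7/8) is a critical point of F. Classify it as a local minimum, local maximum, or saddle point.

local minimum

The Hessian is constant: H = [[4, -2, -2], [-2, 4, 2], [-2, 2, 4]].
Leading principal minors: Δ₁ = 4, Δ₂ = 12, Δ₃ = 32.
All leading minors are positive, so H is positive definite: a local minimum.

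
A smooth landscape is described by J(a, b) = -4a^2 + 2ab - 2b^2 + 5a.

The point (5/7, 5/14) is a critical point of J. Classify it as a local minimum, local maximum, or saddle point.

local maximum

The Hessian of J is constant: H = [[-8, 2], [2, -4]].
det(H) = (-8)·(-4) − 2² = 28.
det(H) > 0 and tr(H) = -12 < 0, so H is negative definite and the point is a local maximum.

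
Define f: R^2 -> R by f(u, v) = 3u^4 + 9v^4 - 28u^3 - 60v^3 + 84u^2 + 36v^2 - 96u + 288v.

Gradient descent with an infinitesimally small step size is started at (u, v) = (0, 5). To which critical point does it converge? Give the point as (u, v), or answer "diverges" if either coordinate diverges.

(1, 4)

f is separable, so gradient descent decouples: u follows -∂f/∂u, v follows -∂f/∂v.
∂f/∂u = 12(u - 4)(u - 2)(u - 1); at u=0 this is -96, so u increases.
∂f/∂v = 36(v - 4)(v - 2)(v + 1); at v=5 this is 648, so v decreases.
u converges to its nearest critical value 1 (a local min of the u-part); v converges to 4. The iterate converges to (1, 4).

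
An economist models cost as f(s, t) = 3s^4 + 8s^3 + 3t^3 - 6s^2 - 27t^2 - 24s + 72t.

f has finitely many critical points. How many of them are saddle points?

3

f separates as a function of s plus a function of t, so ∇f=0 decouples.
∂f/∂s = 12(s - 1)(s + 1)(s + 2) = 0 at s ∈ {-2, -1, 1}; ∂f/∂t = 9(t - 4)(t - 2) = 0 at t ∈ {2, 4}.
The Hessian is diagonal: diag(f_ss, f_tt). Second derivatives: f_ss(-2)=36, f_ss(-1)=-24, f_ss(1)=72; f_tt(2)=-18, f_tt(4)=18.
Saddle points occur where the two diagonal entries have opposite signs: (-2, 2), (-1, 4), (1, 2). Count: 3.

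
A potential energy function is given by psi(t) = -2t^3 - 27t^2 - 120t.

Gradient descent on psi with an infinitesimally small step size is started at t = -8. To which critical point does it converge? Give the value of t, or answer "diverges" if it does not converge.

-5

psi'(t) = -6(t + 4)(t + 5), so psi'(-8) = -72.
Gradient descent moves in the -psi' direction, i.e. t is increasing.
The nearest critical point in that direction is t = -5, where psi'' = 6 > 0 (a local minimum). The iterate converges there.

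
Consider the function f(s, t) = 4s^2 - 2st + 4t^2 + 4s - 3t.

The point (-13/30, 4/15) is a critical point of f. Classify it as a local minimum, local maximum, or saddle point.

local minimum

The Hessian of f is constant: H = [[8, -2], [-2, 8]].
det(H) = 8·8 − (-2)² = 60.
det(H) > 0 and tr(H) = 16 > 0, so H is positive definite and the point is a local minimum.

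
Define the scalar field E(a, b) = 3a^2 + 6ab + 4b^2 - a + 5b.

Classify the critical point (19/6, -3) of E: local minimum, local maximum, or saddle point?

The Hessian of E is constant: H = [[6, 6], [6, 8]].
det(H) = 6·8 − 6² = 12.
det(H) > 0 and tr(H) = 14 > 0, so H is positive definite and the point is a local minimum.

local minimum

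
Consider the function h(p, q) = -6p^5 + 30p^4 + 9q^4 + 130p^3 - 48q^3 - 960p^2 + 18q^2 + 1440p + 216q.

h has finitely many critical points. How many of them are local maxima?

h separates as a function of p plus a function of q, so ∇h=0 decouples.
∂h/∂p = -30(p - 4)(p - 3)(p - 1)(p + 4) = 0 at p ∈ {-4, 1, 3, 4}; ∂h/∂q = 36(q - 3)(q - 2)(q + 1) = 0 at q ∈ {-1, 2, 3}.
The Hessian is diagonal: diag(h_pp, h_qq). Second derivatives: h_pp(-4)=8400, h_pp(1)=-900, h_pp(3)=420, h_pp(4)=-720; h_qq(-1)=432, h_qq(2)=-108, h_qq(3)=144.
Local maxima occur where both diagonal entries negative: (1, 2), (4, 2). Count: 2.

2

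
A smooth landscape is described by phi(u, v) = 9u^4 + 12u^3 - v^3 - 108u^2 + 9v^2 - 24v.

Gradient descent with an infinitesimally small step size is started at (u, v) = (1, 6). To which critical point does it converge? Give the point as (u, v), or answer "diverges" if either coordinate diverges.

phi is separable, so gradient descent decouples: u follows -∂phi/∂u, v follows -∂phi/∂v.
∂phi/∂u = 36u(u - 2)(u + 3); at u=1 this is -144, so u increases.
∂phi/∂v = -3(v - 4)(v - 2); at v=6 this is -24, so v increases.
The v-coordinate has no critical point in that direction and runs off to infinity.

diverges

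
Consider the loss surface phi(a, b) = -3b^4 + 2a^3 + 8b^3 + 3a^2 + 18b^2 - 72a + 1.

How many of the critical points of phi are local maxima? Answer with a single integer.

phi separates as a function of a plus a function of b, so ∇phi=0 decouples.
∂phi/∂a = 6(a - 3)(a + 4) = 0 at a ∈ {-4, 3}; ∂phi/∂b = -12b(b - 3)(b + 1) = 0 at b ∈ {-1, 0, 3}.
The Hessian is diagonal: diag(phi_aa, phi_bb). Second derivatives: phi_aa(-4)=-42, phi_aa(3)=42; phi_bb(-1)=-48, phi_bb(0)=36, phi_bb(3)=-144.
Local maxima occur where both diagonal entries negative: (-4, -1), (-4, 3). Count: 2.

2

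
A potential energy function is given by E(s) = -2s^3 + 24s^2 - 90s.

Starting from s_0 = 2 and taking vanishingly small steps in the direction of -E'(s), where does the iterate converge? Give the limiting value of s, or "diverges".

3

E'(s) = -6(s - 5)(s - 3), so E'(2) = -18.
Gradient descent moves in the -E' direction, i.e. s is increasing.
The nearest critical point in that direction is s = 3, where E'' = 12 > 0 (a local minimum). The iterate converges there.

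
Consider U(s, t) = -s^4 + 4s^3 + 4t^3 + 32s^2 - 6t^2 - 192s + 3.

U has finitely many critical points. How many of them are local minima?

1

U separates as a function of s plus a function of t, so ∇U=0 decouples.
∂U/∂s = -4(s - 4)(s - 3)(s + 4) = 0 at s ∈ {-4, 3, 4}; ∂U/∂t = 12t(t - 1) = 0 at t ∈ {0, 1}.
The Hessian is diagonal: diag(U_ss, U_tt). Second derivatives: U_ss(-4)=-224, U_ss(3)=28, U_ss(4)=-32; U_tt(0)=-12, U_tt(1)=12.
Local minima occur where both diagonal entries positive: (3, 1). Count: 1.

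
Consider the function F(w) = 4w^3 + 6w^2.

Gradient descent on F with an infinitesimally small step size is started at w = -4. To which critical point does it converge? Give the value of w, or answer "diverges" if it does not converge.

diverges

F'(w) = 12w(w + 1), so F'(-4) = 144.
Gradient descent moves in the -F' direction, i.e. w is decreasing.
There is no critical point below w=-4, and F' keeps the same sign, so the iterate runs off to −∞.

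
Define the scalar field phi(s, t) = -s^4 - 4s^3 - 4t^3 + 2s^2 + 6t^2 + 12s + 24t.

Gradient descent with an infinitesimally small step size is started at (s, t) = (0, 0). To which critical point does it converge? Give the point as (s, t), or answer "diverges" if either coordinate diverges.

phi is separable, so gradient descent decouples: s follows -∂phi/∂s, t follows -∂phi/∂t.
∂phi/∂s = -4(s - 1)(s + 1)(s + 3); at s=0 this is 12, so s decreases.
∂phi/∂t = -12(t - 2)(t + 1); at t=0 this is 24, so t decreases.
s converges to its nearest critical value -1 (a local min of the s-part); t converges to -1. The iterate converges to (-1, -1).

(-1, -1)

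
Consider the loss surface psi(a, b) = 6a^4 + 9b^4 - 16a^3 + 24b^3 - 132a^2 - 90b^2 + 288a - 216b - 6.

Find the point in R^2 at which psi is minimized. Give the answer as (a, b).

psi(a,b) separates as P(a) + Q(b) − 6, so its minimum is min P + min Q − 6.
P'(a) = 24(a - 4)(a - 1)(a + 3) vanishes at a ∈ {-3, 1, 4}; Q'(b) = 36(b - 2)(b + 1)(b + 3) vanishes at b ∈ {-3, -1, 2}.
Local minima of P (where P''>0): P(-3)=-1134, P(4)=-448. Local minima of Q: Q(-3)=-81, Q(2)=-456.
So the global minimum of psi is P(-3) + Q(2) − 6 = -1134 − 456 − 6 = -1596, attained at (-3, 2).

(-3, 2)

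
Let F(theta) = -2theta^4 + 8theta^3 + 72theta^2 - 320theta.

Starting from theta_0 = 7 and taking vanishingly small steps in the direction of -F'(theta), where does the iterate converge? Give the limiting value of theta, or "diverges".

diverges

F'(theta) = -8(theta - 5)(theta - 2)(theta + 4), so F'(7) = -880.
Gradient descent moves in the -F' direction, i.e. theta is increasing.
There is no critical point above theta=7, and F' keeps the same sign, so the iterate runs off to +∞.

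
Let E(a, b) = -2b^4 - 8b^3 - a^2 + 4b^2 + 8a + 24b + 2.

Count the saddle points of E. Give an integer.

E separates as a function of a plus a function of b, so ∇E=0 decouples.
∂E/∂a = -2(a - 4) = 0 at a ∈ {4}; ∂E/∂b = -8(b - 1)(b + 1)(b + 3) = 0 at b ∈ {-3, -1, 1}.
The Hessian is diagonal: diag(E_aa, E_bb). Second derivatives: E_aa(4)=-2; E_bb(-3)=-64, E_bb(-1)=32, E_bb(1)=-64.
Saddle points occur where the two diagonal entries have opposite signs: (4, -1). Count: 1.

1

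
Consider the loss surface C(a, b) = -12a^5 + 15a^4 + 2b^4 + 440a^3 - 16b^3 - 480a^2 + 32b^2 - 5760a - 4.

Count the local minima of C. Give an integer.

C separates as a function of a plus a function of b, so ∇C=0 decouples.
∂C/∂a = -60(a - 4)(a - 3)(a + 2)(a + 4) = 0 at a ∈ {-4, -2, 3, 4}; ∂C/∂b = 8b(b - 4)(b - 2) = 0 at b ∈ {0, 2, 4}.
The Hessian is diagonal: diag(C_aa, C_bb). Second derivatives: C_aa(-4)=6720, C_aa(-2)=-3600, C_aa(3)=2100, C_aa(4)=-2880; C_bb(0)=64, C_bb(2)=-32, C_bb(4)=64.
Local minima occur where both diagonal entries positive: (-4, 0), (-4, 4), (3, 0), (3, 4). Count: 4.

4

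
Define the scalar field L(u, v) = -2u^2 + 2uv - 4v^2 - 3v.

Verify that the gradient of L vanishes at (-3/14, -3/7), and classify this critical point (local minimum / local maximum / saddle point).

∇L = (-4u + 2v, 2u - 8v - 3); substituting (-3/14, -3/7) gives ∇L = (0, 0), so (-3/14, -3/7) is indeed a critical point.
The Hessian of L is constant: H = [[-4, 2], [2, -8]].
det(H) = (-4)·(-8) − 2² = 28.
det(H) > 0 and tr(H) = -12 < 0, so H is negative definite and the point is a local maximum.

local maximum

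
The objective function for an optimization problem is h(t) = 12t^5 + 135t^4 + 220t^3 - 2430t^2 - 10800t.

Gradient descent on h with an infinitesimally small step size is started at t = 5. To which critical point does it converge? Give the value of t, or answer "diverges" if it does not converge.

h'(t) = 60(t - 3)(t + 3)(t + 4)(t + 5), so h'(5) = 86400.
Gradient descent moves in the -h' direction, i.e. t is decreasing.
The nearest critical point in that direction is t = 3, where h'' = 20160 > 0 (a local minimum). The iterate converges there.

3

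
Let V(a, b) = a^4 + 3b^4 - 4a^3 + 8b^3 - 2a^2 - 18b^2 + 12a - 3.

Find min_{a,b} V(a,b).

-147

V(a,b) separates as P(a) + Q(b) − 3, so its minimum is min P + min Q − 3.
P'(a) = 4(a - 3)(a - 1)(a + 1) vanishes at a ∈ {-1, 1, 3}; Q'(b) = 12b(b - 1)(b + 3) vanishes at b ∈ {-3, 0, 1}.
Local minima of P (where P''>0): P(-1)=-9, P(3)=-9. Local minima of Q: Q(-3)=-135, Q(1)=-7.
So the global minimum of V is P(-1) + Q(-3) − 3 = -9 − 135 − 3 = -147, attained at (-1, -3).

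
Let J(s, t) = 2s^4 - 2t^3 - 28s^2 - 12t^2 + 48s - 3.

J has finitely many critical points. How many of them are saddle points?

J separates as a function of s plus a function of t, so ∇J=0 decouples.
∂J/∂s = 8(s - 2)(s - 1)(s + 3) = 0 at s ∈ {-3, 1, 2}; ∂J/∂t = -6t(t + 4) = 0 at t ∈ {-4, 0}.
The Hessian is diagonal: diag(J_ss, J_tt). Second derivatives: J_ss(-3)=160, J_ss(1)=-32, J_ss(2)=40; J_tt(-4)=24, J_tt(0)=-24.
Saddle points occur where the two diagonal entries have opposite signs: (-3, 0), (1, -4), (2, 0). Count: 3.

3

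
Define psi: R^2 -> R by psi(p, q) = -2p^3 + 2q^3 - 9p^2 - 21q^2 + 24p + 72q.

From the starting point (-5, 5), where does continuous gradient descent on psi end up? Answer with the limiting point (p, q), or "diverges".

psi is separable, so gradient descent decouples: p follows -∂psi/∂p, q follows -∂psi/∂q.
∂psi/∂p = -6(p - 1)(p + 4); at p=-5 this is -36, so p increases.
∂psi/∂q = 6(q - 4)(q - 3); at q=5 this is 12, so q decreases.
p converges to its nearest critical value -4 (a local min of the p-part); q converges to 4. The iterate converges to (-4, 4).

(-4, 4)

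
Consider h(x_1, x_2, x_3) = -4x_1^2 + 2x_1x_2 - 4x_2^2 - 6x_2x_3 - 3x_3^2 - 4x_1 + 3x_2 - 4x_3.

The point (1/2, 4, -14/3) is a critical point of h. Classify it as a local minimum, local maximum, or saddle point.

local maximum

The Hessian is constant: H = [[-8, 2, 0], [2, -8, -6], [0, -6, -6]].
Leading principal minors: Δ₁ = -8, Δ₂ = 60, Δ₃ = -72.
The minors alternate sign starting negative (−, +, −), so H is negative definite: a local maximum.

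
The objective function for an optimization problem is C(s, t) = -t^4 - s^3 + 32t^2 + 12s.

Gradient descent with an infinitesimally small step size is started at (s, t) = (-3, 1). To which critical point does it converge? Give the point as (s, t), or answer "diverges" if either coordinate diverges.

C is separable, so gradient descent decouples: s follows -∂C/∂s, t follows -∂C/∂t.
∂C/∂s = -3(s - 2)(s + 2); at s=-3 this is -15, so s increases.
∂C/∂t = -4t(t - 4)(t + 4); at t=1 this is 60, so t decreases.
s converges to its nearest critical value -2 (a local min of the s-part); t converges to 0. The iterate converges to (-2, 0).

(-2, 0)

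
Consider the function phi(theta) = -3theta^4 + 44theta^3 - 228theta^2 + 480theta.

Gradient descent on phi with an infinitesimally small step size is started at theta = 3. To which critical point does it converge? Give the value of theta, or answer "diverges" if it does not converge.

4

phi'(theta) = -12(theta - 5)(theta - 4)(theta - 2), so phi'(3) = -24.
Gradient descent moves in the -phi' direction, i.e. theta is increasing.
The nearest critical point in that direction is theta = 4, where phi'' = 24 > 0 (a local minimum). The iterate converges there.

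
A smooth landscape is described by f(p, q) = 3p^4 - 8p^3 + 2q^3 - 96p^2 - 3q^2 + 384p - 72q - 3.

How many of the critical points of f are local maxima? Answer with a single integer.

f separates as a function of p plus a function of q, so ∇f=0 decouples.
∂f/∂p = 12(p - 4)(p - 2)(p + 4) = 0 at p ∈ {-4, 2, 4}; ∂f/∂q = 6(q - 4)(q + 3) = 0 at q ∈ {-3, 4}.
The Hessian is diagonal: diag(f_pp, f_qq). Second derivatives: f_pp(-4)=576, f_pp(2)=-144, f_pp(4)=192; f_qq(-3)=-42, f_qq(4)=42.
Local maxima occur where both diagonal entries negative: (2, -3). Count: 1.

1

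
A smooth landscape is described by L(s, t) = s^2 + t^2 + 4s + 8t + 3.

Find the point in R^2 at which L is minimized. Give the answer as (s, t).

L(s,t) separates as P(s) + Q(t) + 3, so its minimum is min P + min Q + 3.
P'(s) = 2s + 4 vanishes at s ∈ {-2}; Q'(t) = 2(t + 4) vanishes at t ∈ {-4}.
Local minima of P (where P''>0): P(-2)=-4. Local minima of Q: Q(-4)=-16.
So the global minimum of L is P(-2) + Q(-4) + 3 = -4 − 16 + 3 = -17, attained at (-2, -4).

(-2, -4)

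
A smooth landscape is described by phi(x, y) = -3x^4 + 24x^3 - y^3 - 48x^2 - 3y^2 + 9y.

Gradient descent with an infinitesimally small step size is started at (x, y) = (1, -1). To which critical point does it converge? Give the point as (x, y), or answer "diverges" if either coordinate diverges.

(2, -3)

phi is separable, so gradient descent decouples: x follows -∂phi/∂x, y follows -∂phi/∂y.
∂phi/∂x = -12x(x - 4)(x - 2); at x=1 this is -36, so x increases.
∂phi/∂y = -3(y - 1)(y + 3); at y=-1 this is 12, so y decreases.
x converges to its nearest critical value 2 (a local min of the x-part); y converges to -3. The iterate converges to (2, -3).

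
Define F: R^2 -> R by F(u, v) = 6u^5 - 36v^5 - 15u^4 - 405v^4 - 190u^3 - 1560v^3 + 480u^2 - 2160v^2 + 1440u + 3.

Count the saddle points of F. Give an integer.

F separates as a function of u plus a function of v, so ∇F=0 decouples.
∂F/∂u = 30(u - 4)(u - 3)(u + 1)(u + 4) = 0 at u ∈ {-4, -1, 3, 4}; ∂F/∂v = -180v(v + 2)(v + 3)(v + 4) = 0 at v ∈ {-4, -3, -2, 0}.
The Hessian is diagonal: diag(F_uu, F_vv). Second derivatives: F_uu(-4)=-5040, F_uu(-1)=1800, F_uu(3)=-840, F_uu(4)=1200; F_vv(-4)=1440, F_vv(-3)=-540, F_vv(-2)=720, F_vv(0)=-4320.
Saddle points occur where the two diagonal entries have opposite signs: (-4, -4), (-4, -2), (-1, -3), (-1, 0), (3, -4), (3, -2), (4, -3), (4, 0). Count: 8.

8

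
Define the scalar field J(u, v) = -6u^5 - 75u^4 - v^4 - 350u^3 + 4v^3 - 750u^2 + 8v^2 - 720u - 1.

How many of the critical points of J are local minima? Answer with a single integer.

J separates as a function of u plus a function of v, so ∇J=0 decouples.
∂J/∂u = -30(u + 1)(u + 2)(u + 3)(u + 4) = 0 at u ∈ {-4, -3, -2, -1}; ∂J/∂v = -4v(v - 4)(v + 1) = 0 at v ∈ {-1, 0, 4}.
The Hessian is diagonal: diag(J_uu, J_vv). Second derivatives: J_uu(-4)=180, J_uu(-3)=-60, J_uu(-2)=60, J_uu(-1)=-180; J_vv(-1)=-20, J_vv(0)=16, J_vv(4)=-80.
Local minima occur where both diagonal entries positive: (-4, 0), (-2, 0). Count: 2.

2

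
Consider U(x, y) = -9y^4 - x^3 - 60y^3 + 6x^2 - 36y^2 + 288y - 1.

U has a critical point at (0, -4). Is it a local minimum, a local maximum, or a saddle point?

saddle point

The mixed partial ∂²U/∂x∂y is 0, so the Hessian at any point is diag(U_xx, U_yy) = diag(6(-x + 2), -36(3y^2 + 10y + 2)).
At (0, -4): H = diag(12, -360).
The eigenvalues have opposite signs, so H is indefinite: a saddle point.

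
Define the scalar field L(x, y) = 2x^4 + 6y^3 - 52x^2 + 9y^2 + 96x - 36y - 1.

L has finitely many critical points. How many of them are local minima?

2

L separates as a function of x plus a function of y, so ∇L=0 decouples.
∂L/∂x = 8(x - 3)(x - 1)(x + 4) = 0 at x ∈ {-4, 1, 3}; ∂L/∂y = 18(y - 1)(y + 2) = 0 at y ∈ {-2, 1}.
The Hessian is diagonal: diag(L_xx, L_yy). Second derivatives: L_xx(-4)=280, L_xx(1)=-80, L_xx(3)=112; L_yy(-2)=-54, L_yy(1)=54.
Local minima occur where both diagonal entries positive: (-4, 1), (3, 1). Count: 2.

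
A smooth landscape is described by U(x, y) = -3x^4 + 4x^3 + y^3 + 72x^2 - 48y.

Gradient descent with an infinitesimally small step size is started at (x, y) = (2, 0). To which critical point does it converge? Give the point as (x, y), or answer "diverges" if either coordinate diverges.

U is separable, so gradient descent decouples: x follows -∂U/∂x, y follows -∂U/∂y.
∂U/∂x = -12x(x - 4)(x + 3); at x=2 this is 240, so x decreases.
∂U/∂y = 3(y - 4)(y + 4); at y=0 this is -48, so y increases.
x converges to its nearest critical value 0 (a local min of the x-part); y converges to 4. The iterate converges to (0, 4).

(0, 4)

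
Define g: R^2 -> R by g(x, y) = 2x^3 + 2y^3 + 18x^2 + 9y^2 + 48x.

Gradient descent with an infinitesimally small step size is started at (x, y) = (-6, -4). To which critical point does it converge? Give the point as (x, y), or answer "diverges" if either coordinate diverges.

diverges

g is separable, so gradient descent decouples: x follows -∂g/∂x, y follows -∂g/∂y.
∂g/∂x = 6(x + 2)(x + 4); at x=-6 this is 48, so x decreases.
∂g/∂y = 6y(y + 3); at y=-4 this is 24, so y decreases.
The x-coordinate has no critical point in that direction and runs off to infinity.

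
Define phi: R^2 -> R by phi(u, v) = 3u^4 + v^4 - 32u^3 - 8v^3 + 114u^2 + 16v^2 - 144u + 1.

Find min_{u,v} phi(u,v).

phi(u,v) separates as P(u) + Q(v) + 1, so its minimum is min P + min Q + 1.
P'(u) = 12(u - 4)(u - 3)(u - 1) vanishes at u ∈ {1, 3, 4}; Q'(v) = 4v(v - 4)(v - 2) vanishes at v ∈ {0, 2, 4}.
Local minima of P (where P''>0): P(1)=-59, P(4)=-32. Local minima of Q: Q(0)=0, Q(4)=0.
So the global minimum of phi is P(1) + Q(0) + 1 = -59 + 0 + 1 = -58, attained at (1, 0).

-58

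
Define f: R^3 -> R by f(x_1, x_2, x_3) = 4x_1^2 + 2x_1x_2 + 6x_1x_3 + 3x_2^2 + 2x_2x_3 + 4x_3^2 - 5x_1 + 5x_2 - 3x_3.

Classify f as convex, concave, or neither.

f is quadratic, so its Hessian is the constant matrix H = [[8, 2, 6], [2, 6, 2], [6, 2, 8]].
Leading principal minors: 8, 44, 152.
All positive ⇒ H ≻ 0 ⇒ convex.

convex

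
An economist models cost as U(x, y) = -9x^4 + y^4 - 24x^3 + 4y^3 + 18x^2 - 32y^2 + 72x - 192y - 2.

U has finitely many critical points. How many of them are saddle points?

5

U separates as a function of x plus a function of y, so ∇U=0 decouples.
∂U/∂x = -36(x - 1)(x + 1)(x + 2) = 0 at x ∈ {-2, -1, 1}; ∂U/∂y = 4(y - 4)(y + 3)(y + 4) = 0 at y ∈ {-4, -3, 4}.
The Hessian is diagonal: diag(U_xx, U_yy). Second derivatives: U_xx(-2)=-108, U_xx(-1)=72, U_xx(1)=-216; U_yy(-4)=32, U_yy(-3)=-28, U_yy(4)=224.
Saddle points occur where the two diagonal entries have opposite signs: (-2, -4), (-2, 4), (-1, -3), (1, -4), (1, 4). Count: 5.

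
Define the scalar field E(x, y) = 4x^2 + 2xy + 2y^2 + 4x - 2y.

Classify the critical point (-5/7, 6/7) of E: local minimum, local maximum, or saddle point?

local minimum

The Hessian of E is constant: H = [[8, 2], [2, 4]].
det(H) = 8·4 − 2² = 28.
det(H) > 0 and tr(H) = 12 > 0, so H is positive definite and the point is a local minimum.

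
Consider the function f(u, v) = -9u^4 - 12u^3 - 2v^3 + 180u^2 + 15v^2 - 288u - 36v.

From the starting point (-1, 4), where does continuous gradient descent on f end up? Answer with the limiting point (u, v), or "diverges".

f is separable, so gradient descent decouples: u follows -∂f/∂u, v follows -∂f/∂v.
∂f/∂u = -36(u - 2)(u - 1)(u + 4); at u=-1 this is -648, so u increases.
∂f/∂v = -6(v - 3)(v - 2); at v=4 this is -12, so v increases.
The v-coordinate has no critical point in that direction and runs off to infinity.

diverges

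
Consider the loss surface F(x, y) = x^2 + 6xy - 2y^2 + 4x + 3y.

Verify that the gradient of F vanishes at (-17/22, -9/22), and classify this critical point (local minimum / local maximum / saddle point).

∇F = (2x + 6y + 4, 6x - 4y + 3); substituting (-17/22, -9/22) gives ∇F = (0, 0), so (-17/22, -9/22) is indeed a critical point.
The Hessian of F is constant: H = [[2, 6], [6, -4]].
det(H) = 2·(-4) − 6² = -44.
Since det(H) < 0, H is indefinite and the critical point is a saddle point.

saddle point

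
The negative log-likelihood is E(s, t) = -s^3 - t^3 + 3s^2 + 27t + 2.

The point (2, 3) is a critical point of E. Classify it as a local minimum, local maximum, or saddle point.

The mixed partial ∂²E/∂s∂t is 0, so the Hessian at any point is diag(E_ss, E_tt) = diag(6(-s + 1), -6t).
At (2, 3): H = diag(-6, -18).
Both eigenvalues are negative, so H is negative definite: a local maximum.

local maximum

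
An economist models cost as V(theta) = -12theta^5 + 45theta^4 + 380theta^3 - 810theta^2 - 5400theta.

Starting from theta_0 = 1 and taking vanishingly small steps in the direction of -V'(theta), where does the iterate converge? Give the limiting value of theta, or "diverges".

3

V'(theta) = -60(theta - 5)(theta - 3)(theta + 2)(theta + 3), so V'(1) = -5760.
Gradient descent moves in the -V' direction, i.e. theta is increasing.
The nearest critical point in that direction is theta = 3, where V'' = 3600 > 0 (a local minimum). The iterate converges there.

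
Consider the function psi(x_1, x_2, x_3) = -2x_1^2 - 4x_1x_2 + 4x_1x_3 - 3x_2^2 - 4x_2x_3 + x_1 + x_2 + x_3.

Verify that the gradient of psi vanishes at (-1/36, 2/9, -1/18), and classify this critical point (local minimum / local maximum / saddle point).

∇psi = (-4x_1 - 4x_2 + 4x_3 + 1, -4x_1 - 6x_2 - 4x_3 + 1, 4x_1 - 4x_2 + 1); substituting (-1/36, 2/9, -1/18) gives ∇psi = (0, 0, 0), so (-1/36, 2/9, -1/18) is indeed a critical point.
The Hessian is constant: H = [[-4, -4, 4], [-4, -6, -4], [4, -4, 0]].
Leading principal minors: Δ₁ = -4, Δ₂ = 8, Δ₃ = 288.
The minors fit neither the all-positive nor the alternating-sign pattern, so H is indefinite: a saddle point.

saddle point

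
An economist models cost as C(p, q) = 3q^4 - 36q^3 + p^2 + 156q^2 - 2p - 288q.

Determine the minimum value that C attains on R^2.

-193

C(p,q) separates as A(p) + B(q), so its minimum is min A + min B.
A'(p) = 2p - 2 vanishes at p ∈ {1}; B'(q) = 12(q - 4)(q - 3)(q - 2) vanishes at q ∈ {2, 3, 4}.
Local minima of A (where A''>0): A(1)=-1. Local minima of B: B(2)=-192, B(4)=-192.
So the global minimum of C is A(1) + B(2) = -1 − 192 = -193, attained at (1, 2).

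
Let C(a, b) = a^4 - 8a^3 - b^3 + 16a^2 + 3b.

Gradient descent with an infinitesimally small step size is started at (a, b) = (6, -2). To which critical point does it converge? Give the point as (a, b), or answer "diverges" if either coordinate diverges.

C is separable, so gradient descent decouples: a follows -∂C/∂a, b follows -∂C/∂b.
∂C/∂a = 4a(a - 4)(a - 2); at a=6 this is 192, so a decreases.
∂C/∂b = -3(b - 1)(b + 1); at b=-2 this is -9, so b increases.
a converges to its nearest critical value 4 (a local min of the a-part); b converges to -1. The iterate converges to (4, -1).

(4, -1)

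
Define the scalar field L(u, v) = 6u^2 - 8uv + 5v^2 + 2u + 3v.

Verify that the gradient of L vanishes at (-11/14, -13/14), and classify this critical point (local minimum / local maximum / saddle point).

local minimum

∇L = (12u - 8v + 2, -8u + 10v + 3); substituting (-11/14, -13/14) gives ∇L = (0, 0), so (-11/14, -13/14) is indeed a critical point.
The Hessian of L is constant: H = [[12, -8], [-8, 10]].
det(H) = 12·10 − (-8)² = 56.
det(H) > 0 and tr(H) = 22 > 0, so H is positive definite and the point is a local minimum.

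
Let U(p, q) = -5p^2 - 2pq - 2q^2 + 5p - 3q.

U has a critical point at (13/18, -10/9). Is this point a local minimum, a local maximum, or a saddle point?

The Hessian of U is constant: H = [[-10, -2], [-2, -4]].
det(H) = (-10)·(-4) − (-2)² = 36.
det(H) > 0 and tr(H) = -14 < 0, so H is negative definite and the point is a local maximum.

local maximum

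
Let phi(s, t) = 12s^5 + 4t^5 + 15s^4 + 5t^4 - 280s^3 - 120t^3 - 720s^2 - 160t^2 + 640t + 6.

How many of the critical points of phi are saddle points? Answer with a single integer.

phi separates as a function of s plus a function of t, so ∇phi=0 decouples.
∂phi/∂s = 60s(s - 4)(s + 2)(s + 3) = 0 at s ∈ {-3, -2, 0, 4}; ∂phi/∂t = 20(t - 4)(t - 1)(t + 2)(t + 4) = 0 at t ∈ {-4, -2, 1, 4}.
The Hessian is diagonal: diag(phi_ss, phi_tt). Second derivatives: phi_ss(-3)=-1260, phi_ss(-2)=720, phi_ss(0)=-1440, phi_ss(4)=10080; phi_tt(-4)=-1600, phi_tt(-2)=720, phi_tt(1)=-900, phi_tt(4)=2880.
Saddle points occur where the two diagonal entries have opposite signs: (-3, -2), (-3, 4), (-2, -4), (-2, 1), (0, -2), (0, 4), (4, -4), (4, 1). Count: 8.

8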